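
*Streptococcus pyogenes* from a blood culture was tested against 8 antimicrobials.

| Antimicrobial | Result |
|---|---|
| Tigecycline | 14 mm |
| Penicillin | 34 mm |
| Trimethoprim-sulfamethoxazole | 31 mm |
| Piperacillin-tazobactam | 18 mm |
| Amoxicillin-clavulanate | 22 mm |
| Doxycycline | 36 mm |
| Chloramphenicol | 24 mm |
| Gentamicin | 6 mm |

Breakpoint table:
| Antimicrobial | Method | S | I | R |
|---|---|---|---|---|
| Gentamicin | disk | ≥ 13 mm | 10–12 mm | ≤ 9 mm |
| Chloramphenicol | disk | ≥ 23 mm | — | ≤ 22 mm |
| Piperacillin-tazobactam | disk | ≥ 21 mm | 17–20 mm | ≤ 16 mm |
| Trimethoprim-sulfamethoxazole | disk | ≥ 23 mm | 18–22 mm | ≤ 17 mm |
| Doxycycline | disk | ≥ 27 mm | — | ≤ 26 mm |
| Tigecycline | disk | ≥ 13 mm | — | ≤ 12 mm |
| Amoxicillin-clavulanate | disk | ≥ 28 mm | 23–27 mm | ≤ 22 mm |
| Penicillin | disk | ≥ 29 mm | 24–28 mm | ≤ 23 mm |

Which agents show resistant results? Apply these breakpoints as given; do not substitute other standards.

Tigecycline 14 mm: ≥ 13 mm ⇒ S
Penicillin 34 mm: ≥ 29 mm → Susceptible
Trimethoprim-sulfamethoxazole: 31 mm is ≥ 23 mm — Susceptible
Piperacillin-tazobactam: 18 mm is in 17–20 mm — I
Amoxicillin-clavulanate 22 mm: ≤ 22 mm — R
Doxycycline: 36 mm is ≥ 27 mm → susceptible
Chloramphenicol (24 mm) ≥ 23 mm ⇒ S
Gentamicin (6 mm) ≤ 9 mm → Resistant

amoxicillin-clavulanate, gentamicin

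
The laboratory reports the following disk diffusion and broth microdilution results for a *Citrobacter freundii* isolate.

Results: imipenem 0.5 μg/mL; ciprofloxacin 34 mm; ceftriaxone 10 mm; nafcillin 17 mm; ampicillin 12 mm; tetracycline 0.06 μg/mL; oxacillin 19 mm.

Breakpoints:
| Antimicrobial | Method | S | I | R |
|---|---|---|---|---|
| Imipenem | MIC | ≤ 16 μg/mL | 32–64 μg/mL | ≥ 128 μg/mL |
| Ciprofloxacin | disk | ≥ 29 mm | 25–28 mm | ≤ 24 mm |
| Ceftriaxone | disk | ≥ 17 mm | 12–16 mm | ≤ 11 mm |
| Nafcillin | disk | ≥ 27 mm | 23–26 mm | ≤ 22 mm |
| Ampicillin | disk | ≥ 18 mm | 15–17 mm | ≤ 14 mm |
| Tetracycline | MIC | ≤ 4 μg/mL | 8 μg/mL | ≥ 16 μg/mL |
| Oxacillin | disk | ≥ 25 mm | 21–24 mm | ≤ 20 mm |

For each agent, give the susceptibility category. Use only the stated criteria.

Imipenem 0.5 μg/mL: ≤ 16 μg/mL — S
Ciprofloxacin (34 mm) ≥ 29 mm — susceptible
Ceftriaxone: 10 mm is ≤ 11 mm → R
Nafcillin: 17 mm is ≤ 22 mm — R
Ampicillin 12 mm: ≤ 14 mm ⇒ resistant
Tetracycline: 0.06 μg/mL is ≤ 4 μg/mL ⇒ Susceptible
Oxacillin: 19 mm is ≤ 20 mm ⇒ resistant

S, S, R, R, R, S, R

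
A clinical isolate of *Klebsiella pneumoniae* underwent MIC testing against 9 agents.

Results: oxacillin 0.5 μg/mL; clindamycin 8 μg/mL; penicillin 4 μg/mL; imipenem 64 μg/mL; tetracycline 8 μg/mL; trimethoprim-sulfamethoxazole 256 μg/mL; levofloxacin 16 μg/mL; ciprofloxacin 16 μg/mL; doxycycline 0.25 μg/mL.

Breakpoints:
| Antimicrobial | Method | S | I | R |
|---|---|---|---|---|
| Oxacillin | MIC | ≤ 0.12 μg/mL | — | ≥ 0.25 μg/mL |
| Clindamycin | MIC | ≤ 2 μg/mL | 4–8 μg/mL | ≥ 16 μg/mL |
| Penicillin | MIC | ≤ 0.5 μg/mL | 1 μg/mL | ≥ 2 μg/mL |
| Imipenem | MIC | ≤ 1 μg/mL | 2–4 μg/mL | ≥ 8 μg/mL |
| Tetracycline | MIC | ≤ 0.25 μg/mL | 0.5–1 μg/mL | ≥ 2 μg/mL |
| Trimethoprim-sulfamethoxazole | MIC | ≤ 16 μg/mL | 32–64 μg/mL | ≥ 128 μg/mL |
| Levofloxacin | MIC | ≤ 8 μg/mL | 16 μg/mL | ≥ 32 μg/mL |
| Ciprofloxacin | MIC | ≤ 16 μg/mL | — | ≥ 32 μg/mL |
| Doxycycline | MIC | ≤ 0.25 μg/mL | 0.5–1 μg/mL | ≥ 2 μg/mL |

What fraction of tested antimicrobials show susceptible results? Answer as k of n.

Oxacillin (0.5 μg/mL) ≥ 0.25 μg/mL ⇒ resistant
Clindamycin 8 μg/mL: in 4–8 μg/mL → intermediate
Penicillin (4 μg/mL) ≥ 2 μg/mL — resistant
Imipenem (64 μg/mL) ≥ 8 μg/mL — resistant
Tetracycline: 8 μg/mL is ≥ 2 μg/mL — resistant
Trimethoprim-sulfamethoxazole: 256 μg/mL is ≥ 128 μg/mL ⇒ resistant
Levofloxacin (16 μg/mL) = 16 μg/mL — Intermediate
Ciprofloxacin: 16 μg/mL is ≤ 16 μg/mL ⇒ susceptible
Doxycycline: 0.25 μg/mL is ≤ 0.25 μg/mL — Susceptible
Susceptible: 2/9

2 of 9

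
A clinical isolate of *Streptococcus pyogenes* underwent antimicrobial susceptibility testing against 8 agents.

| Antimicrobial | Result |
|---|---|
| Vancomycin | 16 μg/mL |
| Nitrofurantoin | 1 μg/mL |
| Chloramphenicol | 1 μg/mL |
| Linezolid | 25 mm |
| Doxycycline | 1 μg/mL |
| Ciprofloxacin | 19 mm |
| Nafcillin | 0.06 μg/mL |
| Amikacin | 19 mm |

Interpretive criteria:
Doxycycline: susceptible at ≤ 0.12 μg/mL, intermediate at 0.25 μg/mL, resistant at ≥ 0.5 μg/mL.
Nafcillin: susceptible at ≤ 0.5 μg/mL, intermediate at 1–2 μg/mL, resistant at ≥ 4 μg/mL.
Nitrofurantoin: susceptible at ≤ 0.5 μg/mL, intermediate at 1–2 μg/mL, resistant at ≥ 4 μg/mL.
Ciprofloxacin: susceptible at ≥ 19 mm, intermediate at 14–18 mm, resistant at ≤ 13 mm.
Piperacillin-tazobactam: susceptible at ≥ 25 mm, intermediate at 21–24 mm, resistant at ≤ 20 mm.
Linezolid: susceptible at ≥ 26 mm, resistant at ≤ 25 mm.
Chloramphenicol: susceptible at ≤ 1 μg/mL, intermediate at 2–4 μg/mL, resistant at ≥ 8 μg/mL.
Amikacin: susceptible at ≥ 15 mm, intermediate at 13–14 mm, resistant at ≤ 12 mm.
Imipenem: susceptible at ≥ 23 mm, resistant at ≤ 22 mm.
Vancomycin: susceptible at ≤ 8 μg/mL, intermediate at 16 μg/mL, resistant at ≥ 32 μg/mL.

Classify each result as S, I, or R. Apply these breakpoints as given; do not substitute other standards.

Vancomycin (16 μg/mL) = 16 μg/mL → Intermediate
Nitrofurantoin: 1 μg/mL is in 1–2 μg/mL → intermediate
Chloramphenicol 1 μg/mL: ≤ 1 μg/mL ⇒ S
Linezolid 25 mm: ≤ 25 mm — resistant
Doxycycline 1 μg/mL: ≥ 0.5 μg/mL — resistant
Ciprofloxacin: 19 mm is ≥ 19 mm → susceptible
Nafcillin 0.06 μg/mL: ≤ 0.5 μg/mL — Susceptible
Amikacin (19 mm) ≥ 15 mm ⇒ S

I, I, S, R, R, S, S, S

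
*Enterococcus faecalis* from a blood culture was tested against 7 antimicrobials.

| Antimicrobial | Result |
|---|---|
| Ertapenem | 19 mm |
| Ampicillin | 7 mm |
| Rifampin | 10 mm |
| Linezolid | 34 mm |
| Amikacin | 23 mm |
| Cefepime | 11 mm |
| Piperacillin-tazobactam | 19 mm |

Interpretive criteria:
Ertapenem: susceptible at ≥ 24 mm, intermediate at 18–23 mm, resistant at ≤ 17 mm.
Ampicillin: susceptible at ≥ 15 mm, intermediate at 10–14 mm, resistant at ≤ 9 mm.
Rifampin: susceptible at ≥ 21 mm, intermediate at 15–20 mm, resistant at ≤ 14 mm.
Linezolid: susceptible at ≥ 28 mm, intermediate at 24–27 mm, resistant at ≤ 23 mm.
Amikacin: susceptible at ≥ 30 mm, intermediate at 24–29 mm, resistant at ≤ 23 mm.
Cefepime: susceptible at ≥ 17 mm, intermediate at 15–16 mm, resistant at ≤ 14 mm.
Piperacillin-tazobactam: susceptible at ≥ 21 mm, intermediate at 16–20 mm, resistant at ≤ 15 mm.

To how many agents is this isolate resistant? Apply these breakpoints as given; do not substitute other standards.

4

Ertapenem: 19 mm is in 18–23 mm → intermediate
Ampicillin 7 mm: ≤ 9 mm — Resistant
Rifampin (10 mm) ≤ 14 mm → Resistant
Linezolid (34 mm) ≥ 28 mm — Susceptible
Amikacin: 23 mm is ≤ 23 mm → Resistant
Cefepime: 11 mm is ≤ 14 mm → Resistant
Piperacillin-tazobactam 19 mm: in 16–20 mm ⇒ I
Resistant: 4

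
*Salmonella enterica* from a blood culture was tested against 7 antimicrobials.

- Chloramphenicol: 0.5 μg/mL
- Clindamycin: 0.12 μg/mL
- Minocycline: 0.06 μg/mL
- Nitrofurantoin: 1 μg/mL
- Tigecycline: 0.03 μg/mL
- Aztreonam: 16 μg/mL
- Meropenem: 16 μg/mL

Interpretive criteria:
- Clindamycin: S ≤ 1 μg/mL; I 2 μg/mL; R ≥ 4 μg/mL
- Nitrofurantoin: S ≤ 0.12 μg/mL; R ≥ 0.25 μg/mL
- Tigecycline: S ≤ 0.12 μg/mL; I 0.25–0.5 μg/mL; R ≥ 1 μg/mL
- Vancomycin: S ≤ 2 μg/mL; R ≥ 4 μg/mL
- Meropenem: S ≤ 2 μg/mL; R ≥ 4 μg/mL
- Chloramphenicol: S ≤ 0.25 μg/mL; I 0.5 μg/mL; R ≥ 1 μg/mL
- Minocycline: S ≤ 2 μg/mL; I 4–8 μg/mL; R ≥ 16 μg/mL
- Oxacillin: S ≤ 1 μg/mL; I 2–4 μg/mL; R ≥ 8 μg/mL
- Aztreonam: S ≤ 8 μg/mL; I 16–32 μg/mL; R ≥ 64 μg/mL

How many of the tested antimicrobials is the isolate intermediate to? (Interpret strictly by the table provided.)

2

Chloramphenicol: 0.5 μg/mL is = 0.5 μg/mL — I
Clindamycin 0.12 μg/mL: ≤ 1 μg/mL ⇒ Susceptible
Minocycline: 0.06 μg/mL is ≤ 2 μg/mL ⇒ S
Nitrofurantoin: 1 μg/mL is ≥ 0.25 μg/mL ⇒ Resistant
Tigecycline (0.03 μg/mL) ≤ 0.12 μg/mL — Susceptible
Aztreonam: 16 μg/mL is in 16–32 μg/mL — I
Meropenem 16 μg/mL: ≥ 4 μg/mL — R
Intermediate: 2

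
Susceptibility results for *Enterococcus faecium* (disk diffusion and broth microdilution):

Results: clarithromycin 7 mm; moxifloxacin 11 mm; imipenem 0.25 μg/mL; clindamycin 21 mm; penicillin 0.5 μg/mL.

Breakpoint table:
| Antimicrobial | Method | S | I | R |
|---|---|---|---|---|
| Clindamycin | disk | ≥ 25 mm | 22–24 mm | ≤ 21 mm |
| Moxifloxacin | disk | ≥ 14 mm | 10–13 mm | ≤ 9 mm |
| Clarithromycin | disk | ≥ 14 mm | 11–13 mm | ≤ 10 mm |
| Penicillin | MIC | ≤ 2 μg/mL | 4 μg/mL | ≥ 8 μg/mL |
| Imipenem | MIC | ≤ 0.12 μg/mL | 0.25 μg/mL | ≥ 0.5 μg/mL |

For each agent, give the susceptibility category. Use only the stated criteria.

Clarithromycin: 7 mm is ≤ 10 mm — resistant
Moxifloxacin 11 mm: in 10–13 mm ⇒ I
Imipenem 0.25 μg/mL: = 0.25 μg/mL → Intermediate
Clindamycin 21 mm: ≤ 21 mm — Resistant
Penicillin (0.5 μg/mL) ≤ 2 μg/mL ⇒ Susceptible

R, I, I, R, S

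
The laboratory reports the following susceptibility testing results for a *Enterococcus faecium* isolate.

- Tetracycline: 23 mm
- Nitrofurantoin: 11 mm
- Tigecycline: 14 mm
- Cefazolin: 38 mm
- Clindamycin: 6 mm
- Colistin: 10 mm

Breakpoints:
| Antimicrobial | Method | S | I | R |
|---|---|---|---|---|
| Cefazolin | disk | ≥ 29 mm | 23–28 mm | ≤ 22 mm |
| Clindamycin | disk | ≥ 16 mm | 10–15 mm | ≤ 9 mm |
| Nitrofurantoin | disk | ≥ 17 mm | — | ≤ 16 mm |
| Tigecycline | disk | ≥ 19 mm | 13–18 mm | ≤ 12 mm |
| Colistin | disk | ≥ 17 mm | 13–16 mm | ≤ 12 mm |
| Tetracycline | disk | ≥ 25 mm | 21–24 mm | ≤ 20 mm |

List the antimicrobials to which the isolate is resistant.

Tetracycline (23 mm) in 21–24 mm — intermediate
Nitrofurantoin: 11 mm is ≤ 16 mm — Resistant
Tigecycline (14 mm) in 13–18 mm ⇒ intermediate
Cefazolin 38 mm: ≥ 29 mm — Susceptible
Clindamycin 6 mm: ≤ 9 mm ⇒ R
Colistin: 10 mm is ≤ 12 mm ⇒ R

nitrofurantoin, clindamycin, colistin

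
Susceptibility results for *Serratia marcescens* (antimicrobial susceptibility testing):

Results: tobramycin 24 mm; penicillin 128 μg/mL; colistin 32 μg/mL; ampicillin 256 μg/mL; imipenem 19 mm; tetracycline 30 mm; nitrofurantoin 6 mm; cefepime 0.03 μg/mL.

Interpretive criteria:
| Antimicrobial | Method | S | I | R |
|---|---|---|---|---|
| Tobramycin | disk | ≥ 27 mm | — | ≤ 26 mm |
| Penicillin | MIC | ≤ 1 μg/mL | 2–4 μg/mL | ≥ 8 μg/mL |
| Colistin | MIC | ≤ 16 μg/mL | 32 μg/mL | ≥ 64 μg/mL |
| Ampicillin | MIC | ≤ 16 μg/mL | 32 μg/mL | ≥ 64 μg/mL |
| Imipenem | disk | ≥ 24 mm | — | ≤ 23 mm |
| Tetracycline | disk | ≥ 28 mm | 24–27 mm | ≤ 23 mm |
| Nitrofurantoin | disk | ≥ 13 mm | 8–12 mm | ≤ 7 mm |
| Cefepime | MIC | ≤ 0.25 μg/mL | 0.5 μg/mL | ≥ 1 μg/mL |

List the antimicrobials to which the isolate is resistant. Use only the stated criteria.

Tobramycin 24 mm: ≤ 26 mm ⇒ Resistant
Penicillin (128 μg/mL) ≥ 8 μg/mL ⇒ Resistant
Colistin: 32 μg/mL is = 32 μg/mL → I
Ampicillin (256 μg/mL) ≥ 64 μg/mL ⇒ Resistant
Imipenem: 19 mm is ≤ 23 mm → R
Tetracycline: 30 mm is ≥ 28 mm ⇒ susceptible
Nitrofurantoin (6 mm) ≤ 7 mm ⇒ R
Cefepime (0.03 μg/mL) ≤ 0.25 μg/mL — Susceptible

tobramycin, penicillin, ampicillin, imipenem, nitrofurantoin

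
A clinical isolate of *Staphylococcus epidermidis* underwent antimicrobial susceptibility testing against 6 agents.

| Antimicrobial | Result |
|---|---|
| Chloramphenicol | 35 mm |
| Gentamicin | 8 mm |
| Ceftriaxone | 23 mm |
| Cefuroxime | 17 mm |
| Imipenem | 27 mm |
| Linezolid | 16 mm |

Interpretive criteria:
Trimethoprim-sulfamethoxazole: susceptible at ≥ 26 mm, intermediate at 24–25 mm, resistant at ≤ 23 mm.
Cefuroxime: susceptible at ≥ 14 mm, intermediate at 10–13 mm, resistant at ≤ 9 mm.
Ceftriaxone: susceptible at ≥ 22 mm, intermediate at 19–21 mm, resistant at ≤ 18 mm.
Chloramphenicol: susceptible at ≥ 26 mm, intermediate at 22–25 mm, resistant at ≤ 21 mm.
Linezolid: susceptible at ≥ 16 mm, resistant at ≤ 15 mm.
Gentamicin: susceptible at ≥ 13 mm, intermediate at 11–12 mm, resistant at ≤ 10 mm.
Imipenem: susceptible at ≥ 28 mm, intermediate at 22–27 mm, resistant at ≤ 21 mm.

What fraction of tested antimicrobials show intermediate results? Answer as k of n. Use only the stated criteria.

Chloramphenicol 35 mm: ≥ 26 mm — S
Gentamicin: 8 mm is ≤ 10 mm ⇒ R
Ceftriaxone (23 mm) ≥ 22 mm — S
Cefuroxime (17 mm) ≥ 14 mm — S
Imipenem (27 mm) in 22–27 mm → Intermediate
Linezolid: 16 mm is ≥ 16 mm → susceptible
Intermediate: 1/6

1 of 6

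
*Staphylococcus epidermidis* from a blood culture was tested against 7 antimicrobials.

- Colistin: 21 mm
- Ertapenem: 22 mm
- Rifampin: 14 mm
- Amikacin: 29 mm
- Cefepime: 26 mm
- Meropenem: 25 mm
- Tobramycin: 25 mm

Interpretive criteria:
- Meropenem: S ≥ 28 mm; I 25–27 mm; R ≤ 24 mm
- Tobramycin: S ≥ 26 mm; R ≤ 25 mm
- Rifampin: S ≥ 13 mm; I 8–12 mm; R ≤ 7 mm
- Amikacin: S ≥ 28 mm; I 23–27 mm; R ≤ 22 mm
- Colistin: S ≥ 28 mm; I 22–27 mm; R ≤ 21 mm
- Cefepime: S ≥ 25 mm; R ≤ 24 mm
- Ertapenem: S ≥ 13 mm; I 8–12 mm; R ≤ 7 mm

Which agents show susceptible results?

ertapenem, rifampin, amikacin, cefepime

Colistin: 21 mm is ≤ 21 mm ⇒ R
Ertapenem (22 mm) ≥ 13 mm — S
Rifampin: 14 mm is ≥ 13 mm ⇒ Susceptible
Amikacin: 29 mm is ≥ 28 mm → Susceptible
Cefepime: 26 mm is ≥ 25 mm → S
Meropenem (25 mm) in 25–27 mm ⇒ intermediate
Tobramycin: 25 mm is ≤ 25 mm — R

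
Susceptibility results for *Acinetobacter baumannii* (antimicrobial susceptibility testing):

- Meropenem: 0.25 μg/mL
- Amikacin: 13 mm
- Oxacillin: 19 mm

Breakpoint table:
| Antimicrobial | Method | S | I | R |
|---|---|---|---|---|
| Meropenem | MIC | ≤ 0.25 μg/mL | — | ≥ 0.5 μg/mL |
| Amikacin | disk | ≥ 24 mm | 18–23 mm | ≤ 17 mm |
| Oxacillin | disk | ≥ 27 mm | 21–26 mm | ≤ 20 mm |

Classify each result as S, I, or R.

S, R, R

Meropenem 0.25 μg/mL: ≤ 0.25 μg/mL → Susceptible
Amikacin (13 mm) ≤ 17 mm — resistant
Oxacillin: 19 mm is ≤ 20 mm ⇒ resistant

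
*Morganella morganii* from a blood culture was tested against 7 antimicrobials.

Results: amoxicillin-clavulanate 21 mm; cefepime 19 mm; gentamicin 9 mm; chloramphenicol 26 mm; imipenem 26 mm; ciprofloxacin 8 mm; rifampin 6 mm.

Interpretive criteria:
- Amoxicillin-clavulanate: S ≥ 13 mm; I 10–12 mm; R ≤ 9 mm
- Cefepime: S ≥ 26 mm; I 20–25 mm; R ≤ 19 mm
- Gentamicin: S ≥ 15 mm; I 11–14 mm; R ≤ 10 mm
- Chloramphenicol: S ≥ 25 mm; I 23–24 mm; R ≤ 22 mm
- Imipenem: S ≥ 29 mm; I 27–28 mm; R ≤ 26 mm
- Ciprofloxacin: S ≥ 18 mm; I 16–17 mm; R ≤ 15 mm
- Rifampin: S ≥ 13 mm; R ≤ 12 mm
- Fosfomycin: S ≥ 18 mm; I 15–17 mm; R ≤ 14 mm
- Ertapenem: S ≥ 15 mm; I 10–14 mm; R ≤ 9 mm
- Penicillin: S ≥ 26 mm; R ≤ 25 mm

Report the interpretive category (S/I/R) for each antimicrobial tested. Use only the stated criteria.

Amoxicillin-clavulanate: 21 mm is ≥ 13 mm — susceptible
Cefepime: 19 mm is ≤ 19 mm ⇒ Resistant
Gentamicin (9 mm) ≤ 10 mm — resistant
Chloramphenicol: 26 mm is ≥ 25 mm → S
Imipenem: 26 mm is ≤ 26 mm → Resistant
Ciprofloxacin: 8 mm is ≤ 15 mm ⇒ Resistant
Rifampin: 6 mm is ≤ 12 mm — Resistant

S, R, R, S, R, R, R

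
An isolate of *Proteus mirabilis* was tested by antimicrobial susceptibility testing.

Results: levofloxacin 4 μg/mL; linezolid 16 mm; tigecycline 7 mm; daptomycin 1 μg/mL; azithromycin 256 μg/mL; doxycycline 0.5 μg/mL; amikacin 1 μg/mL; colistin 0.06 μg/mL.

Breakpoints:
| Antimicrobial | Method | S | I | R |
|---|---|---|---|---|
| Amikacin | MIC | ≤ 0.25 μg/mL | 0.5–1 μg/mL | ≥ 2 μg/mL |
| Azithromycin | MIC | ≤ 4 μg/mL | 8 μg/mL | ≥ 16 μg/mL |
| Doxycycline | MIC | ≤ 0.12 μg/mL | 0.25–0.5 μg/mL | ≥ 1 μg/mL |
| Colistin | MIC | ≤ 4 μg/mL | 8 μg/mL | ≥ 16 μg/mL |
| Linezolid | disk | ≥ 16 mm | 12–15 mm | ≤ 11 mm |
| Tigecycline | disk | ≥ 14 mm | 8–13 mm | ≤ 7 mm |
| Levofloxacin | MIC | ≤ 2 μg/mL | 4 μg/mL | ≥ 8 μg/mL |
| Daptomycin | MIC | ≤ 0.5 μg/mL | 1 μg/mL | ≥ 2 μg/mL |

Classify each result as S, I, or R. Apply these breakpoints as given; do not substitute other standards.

Levofloxacin 4 μg/mL: = 4 μg/mL → intermediate
Linezolid (16 mm) ≥ 16 mm — S
Tigecycline 7 mm: ≤ 7 mm ⇒ R
Daptomycin 1 μg/mL: = 1 μg/mL ⇒ intermediate
Azithromycin (256 μg/mL) ≥ 16 μg/mL — R
Doxycycline 0.5 μg/mL: in 0.25–0.5 μg/mL — intermediate
Amikacin (1 μg/mL) in 0.5–1 μg/mL — I
Colistin (0.06 μg/mL) ≤ 4 μg/mL — Susceptible

I, S, R, I, R, I, I, S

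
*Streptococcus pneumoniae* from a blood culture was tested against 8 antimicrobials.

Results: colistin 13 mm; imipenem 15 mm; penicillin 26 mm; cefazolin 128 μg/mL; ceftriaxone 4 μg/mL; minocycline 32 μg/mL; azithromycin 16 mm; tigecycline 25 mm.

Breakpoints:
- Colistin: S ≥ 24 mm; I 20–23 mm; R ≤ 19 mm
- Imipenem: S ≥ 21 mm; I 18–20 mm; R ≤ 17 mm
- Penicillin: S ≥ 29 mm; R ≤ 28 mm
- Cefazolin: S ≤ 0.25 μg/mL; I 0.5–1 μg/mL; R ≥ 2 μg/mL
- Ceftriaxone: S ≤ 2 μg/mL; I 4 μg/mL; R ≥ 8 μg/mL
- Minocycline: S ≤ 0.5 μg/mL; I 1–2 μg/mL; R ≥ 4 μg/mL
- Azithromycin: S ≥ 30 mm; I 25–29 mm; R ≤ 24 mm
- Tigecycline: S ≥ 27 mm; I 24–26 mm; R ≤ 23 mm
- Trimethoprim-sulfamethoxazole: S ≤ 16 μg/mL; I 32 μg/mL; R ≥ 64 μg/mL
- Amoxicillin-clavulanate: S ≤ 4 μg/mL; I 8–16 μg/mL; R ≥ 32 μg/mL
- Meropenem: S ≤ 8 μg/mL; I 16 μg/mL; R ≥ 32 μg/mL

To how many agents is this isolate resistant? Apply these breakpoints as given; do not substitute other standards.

Colistin 13 mm: ≤ 19 mm → R
Imipenem 15 mm: ≤ 17 mm ⇒ R
Penicillin 26 mm: ≤ 28 mm — R
Cefazolin 128 μg/mL: ≥ 2 μg/mL ⇒ R
Ceftriaxone: 4 μg/mL is = 4 μg/mL — Intermediate
Minocycline (32 μg/mL) ≥ 4 μg/mL → R
Azithromycin: 16 mm is ≤ 24 mm → R
Tigecycline 25 mm: in 24–26 mm → Intermediate
Resistant: 6

6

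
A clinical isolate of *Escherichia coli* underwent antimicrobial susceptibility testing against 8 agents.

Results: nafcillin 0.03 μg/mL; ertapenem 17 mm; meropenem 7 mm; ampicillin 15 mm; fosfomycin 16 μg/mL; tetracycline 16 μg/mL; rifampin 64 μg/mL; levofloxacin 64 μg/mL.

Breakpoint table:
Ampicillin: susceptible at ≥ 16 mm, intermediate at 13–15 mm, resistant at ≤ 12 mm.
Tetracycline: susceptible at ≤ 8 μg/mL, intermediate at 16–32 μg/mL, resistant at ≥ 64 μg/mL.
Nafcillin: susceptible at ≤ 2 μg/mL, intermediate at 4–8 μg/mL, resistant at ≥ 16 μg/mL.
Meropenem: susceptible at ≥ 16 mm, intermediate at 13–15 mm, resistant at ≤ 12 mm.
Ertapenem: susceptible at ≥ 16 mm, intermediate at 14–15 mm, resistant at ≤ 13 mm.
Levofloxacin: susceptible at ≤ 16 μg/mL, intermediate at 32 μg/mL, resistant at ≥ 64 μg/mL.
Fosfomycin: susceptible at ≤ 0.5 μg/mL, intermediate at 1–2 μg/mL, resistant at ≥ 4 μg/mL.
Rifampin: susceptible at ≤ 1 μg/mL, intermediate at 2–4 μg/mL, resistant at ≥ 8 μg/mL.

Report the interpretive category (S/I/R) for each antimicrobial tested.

Nafcillin (0.03 μg/mL) ≤ 2 μg/mL — Susceptible
Ertapenem (17 mm) ≥ 16 mm → Susceptible
Meropenem 7 mm: ≤ 12 mm → R
Ampicillin: 15 mm is in 13–15 mm ⇒ I
Fosfomycin 16 μg/mL: ≥ 4 μg/mL — resistant
Tetracycline (16 μg/mL) in 16–32 μg/mL ⇒ intermediate
Rifampin 64 μg/mL: ≥ 8 μg/mL — resistant
Levofloxacin: 64 μg/mL is ≥ 64 μg/mL ⇒ resistant

S, S, R, I, R, I, R, R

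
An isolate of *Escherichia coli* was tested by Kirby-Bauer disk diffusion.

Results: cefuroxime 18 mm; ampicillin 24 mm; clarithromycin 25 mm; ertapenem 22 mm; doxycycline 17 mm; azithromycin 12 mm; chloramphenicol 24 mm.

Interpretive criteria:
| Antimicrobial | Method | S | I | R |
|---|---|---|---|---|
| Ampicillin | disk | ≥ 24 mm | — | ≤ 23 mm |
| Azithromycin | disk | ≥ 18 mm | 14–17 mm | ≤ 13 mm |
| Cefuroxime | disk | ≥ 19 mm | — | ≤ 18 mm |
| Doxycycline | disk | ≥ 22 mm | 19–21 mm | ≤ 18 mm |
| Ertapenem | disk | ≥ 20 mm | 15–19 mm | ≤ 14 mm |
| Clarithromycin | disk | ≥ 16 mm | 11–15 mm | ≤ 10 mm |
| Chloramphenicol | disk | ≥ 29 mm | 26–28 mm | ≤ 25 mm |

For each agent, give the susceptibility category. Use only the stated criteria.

R, S, S, S, R, R, R

Cefuroxime: 18 mm is ≤ 18 mm → resistant
Ampicillin: 24 mm is ≥ 24 mm ⇒ susceptible
Clarithromycin 25 mm: ≥ 16 mm — susceptible
Ertapenem (22 mm) ≥ 20 mm — S
Doxycycline 17 mm: ≤ 18 mm → R
Azithromycin: 12 mm is ≤ 13 mm — resistant
Chloramphenicol (24 mm) ≤ 25 mm ⇒ R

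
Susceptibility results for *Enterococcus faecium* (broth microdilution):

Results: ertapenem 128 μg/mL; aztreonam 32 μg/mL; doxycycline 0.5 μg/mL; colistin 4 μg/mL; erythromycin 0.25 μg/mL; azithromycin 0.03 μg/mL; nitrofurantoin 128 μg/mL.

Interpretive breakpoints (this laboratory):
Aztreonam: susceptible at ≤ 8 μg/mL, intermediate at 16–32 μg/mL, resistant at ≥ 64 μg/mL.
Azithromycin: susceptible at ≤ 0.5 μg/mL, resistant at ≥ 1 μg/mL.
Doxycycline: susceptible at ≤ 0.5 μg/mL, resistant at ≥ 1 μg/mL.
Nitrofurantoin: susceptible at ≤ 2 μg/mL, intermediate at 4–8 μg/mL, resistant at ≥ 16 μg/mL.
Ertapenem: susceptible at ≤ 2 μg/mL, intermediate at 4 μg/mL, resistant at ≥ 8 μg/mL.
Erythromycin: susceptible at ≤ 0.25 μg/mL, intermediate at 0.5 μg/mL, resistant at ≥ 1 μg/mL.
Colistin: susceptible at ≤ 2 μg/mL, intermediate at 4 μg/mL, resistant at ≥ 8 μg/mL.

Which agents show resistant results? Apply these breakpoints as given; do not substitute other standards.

Ertapenem 128 μg/mL: ≥ 8 μg/mL ⇒ Resistant
Aztreonam (32 μg/mL) in 16–32 μg/mL ⇒ I
Doxycycline 0.5 μg/mL: ≤ 0.5 μg/mL → S
Colistin 4 μg/mL: = 4 μg/mL ⇒ intermediate
Erythromycin: 0.25 μg/mL is ≤ 0.25 μg/mL → S
Azithromycin (0.03 μg/mL) ≤ 0.5 μg/mL — Susceptible
Nitrofurantoin 128 μg/mL: ≥ 16 μg/mL → R

ertapenem, nitrofurantoin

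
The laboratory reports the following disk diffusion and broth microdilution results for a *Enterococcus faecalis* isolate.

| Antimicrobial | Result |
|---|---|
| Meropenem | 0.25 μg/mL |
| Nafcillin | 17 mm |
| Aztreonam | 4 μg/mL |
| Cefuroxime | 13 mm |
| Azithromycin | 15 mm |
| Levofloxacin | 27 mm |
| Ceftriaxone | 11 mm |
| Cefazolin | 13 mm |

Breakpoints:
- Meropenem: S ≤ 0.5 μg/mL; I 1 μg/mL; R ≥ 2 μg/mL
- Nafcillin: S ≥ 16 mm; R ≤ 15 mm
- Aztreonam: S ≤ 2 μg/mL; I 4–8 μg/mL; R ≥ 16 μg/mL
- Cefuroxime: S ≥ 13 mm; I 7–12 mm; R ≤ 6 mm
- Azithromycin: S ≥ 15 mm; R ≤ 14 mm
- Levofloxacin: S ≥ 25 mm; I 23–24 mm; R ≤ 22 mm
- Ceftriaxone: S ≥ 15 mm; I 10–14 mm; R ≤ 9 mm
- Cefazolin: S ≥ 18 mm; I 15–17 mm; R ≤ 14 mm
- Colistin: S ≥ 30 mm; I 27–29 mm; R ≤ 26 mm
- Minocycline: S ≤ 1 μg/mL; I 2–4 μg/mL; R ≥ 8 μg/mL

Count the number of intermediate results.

Meropenem: 0.25 μg/mL is ≤ 0.5 μg/mL → Susceptible
Nafcillin: 17 mm is ≥ 16 mm ⇒ S
Aztreonam (4 μg/mL) in 4–8 μg/mL ⇒ intermediate
Cefuroxime 13 mm: ≥ 13 mm ⇒ susceptible
Azithromycin (15 mm) ≥ 15 mm → susceptible
Levofloxacin 27 mm: ≥ 25 mm ⇒ S
Ceftriaxone: 11 mm is in 10–14 mm — Intermediate
Cefazolin: 13 mm is ≤ 14 mm — resistant
Intermediate: 2

2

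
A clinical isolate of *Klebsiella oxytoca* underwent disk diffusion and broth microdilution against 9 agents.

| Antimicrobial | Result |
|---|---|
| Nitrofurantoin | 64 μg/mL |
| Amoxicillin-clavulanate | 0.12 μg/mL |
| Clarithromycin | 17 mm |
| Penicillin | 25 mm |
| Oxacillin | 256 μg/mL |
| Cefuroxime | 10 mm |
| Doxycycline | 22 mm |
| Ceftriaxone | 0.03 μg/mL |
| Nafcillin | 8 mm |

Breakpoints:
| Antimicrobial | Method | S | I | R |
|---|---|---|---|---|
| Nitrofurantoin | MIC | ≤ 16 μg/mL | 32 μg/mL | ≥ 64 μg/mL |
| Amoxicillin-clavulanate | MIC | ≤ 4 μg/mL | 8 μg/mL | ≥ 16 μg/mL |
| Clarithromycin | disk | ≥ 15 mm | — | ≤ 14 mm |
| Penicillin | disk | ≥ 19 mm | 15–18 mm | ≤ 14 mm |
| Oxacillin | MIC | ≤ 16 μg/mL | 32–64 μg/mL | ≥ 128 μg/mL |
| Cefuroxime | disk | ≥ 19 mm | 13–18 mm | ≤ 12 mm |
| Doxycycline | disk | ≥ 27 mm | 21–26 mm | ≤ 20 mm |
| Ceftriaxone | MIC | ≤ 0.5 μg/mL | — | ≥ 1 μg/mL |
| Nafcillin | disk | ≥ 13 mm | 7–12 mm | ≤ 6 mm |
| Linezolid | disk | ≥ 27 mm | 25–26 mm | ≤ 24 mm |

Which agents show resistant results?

Nitrofurantoin 64 μg/mL: ≥ 64 μg/mL ⇒ resistant
Amoxicillin-clavulanate (0.12 μg/mL) ≤ 4 μg/mL ⇒ susceptible
Clarithromycin: 17 mm is ≥ 15 mm ⇒ Susceptible
Penicillin: 25 mm is ≥ 19 mm → S
Oxacillin 256 μg/mL: ≥ 128 μg/mL — resistant
Cefuroxime (10 mm) ≤ 12 mm ⇒ resistant
Doxycycline 22 mm: in 21–26 mm ⇒ intermediate
Ceftriaxone (0.03 μg/mL) ≤ 0.5 μg/mL — S
Nafcillin 8 mm: in 7–12 mm ⇒ Intermediate

nitrofurantoin, oxacillin, cefuroxime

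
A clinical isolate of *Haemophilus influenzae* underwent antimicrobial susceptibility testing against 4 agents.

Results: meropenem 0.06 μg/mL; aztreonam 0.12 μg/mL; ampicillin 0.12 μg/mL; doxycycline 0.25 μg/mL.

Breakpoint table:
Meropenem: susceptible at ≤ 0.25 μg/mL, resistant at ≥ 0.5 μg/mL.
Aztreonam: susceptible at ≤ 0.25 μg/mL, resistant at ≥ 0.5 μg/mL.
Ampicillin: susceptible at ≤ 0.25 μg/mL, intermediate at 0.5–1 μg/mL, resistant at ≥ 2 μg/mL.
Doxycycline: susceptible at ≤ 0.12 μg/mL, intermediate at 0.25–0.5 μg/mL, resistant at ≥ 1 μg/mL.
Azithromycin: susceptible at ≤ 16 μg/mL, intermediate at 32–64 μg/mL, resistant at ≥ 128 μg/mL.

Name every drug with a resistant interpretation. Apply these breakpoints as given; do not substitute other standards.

none

Meropenem 0.06 μg/mL: ≤ 0.25 μg/mL — Susceptible
Aztreonam: 0.12 μg/mL is ≤ 0.25 μg/mL → susceptible
Ampicillin 0.12 μg/mL: ≤ 0.25 μg/mL — S
Doxycycline: 0.25 μg/mL is in 0.25–0.5 μg/mL — intermediate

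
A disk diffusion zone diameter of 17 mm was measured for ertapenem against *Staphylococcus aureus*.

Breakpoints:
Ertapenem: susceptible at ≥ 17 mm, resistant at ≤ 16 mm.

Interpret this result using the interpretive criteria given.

Susceptible

Ertapenem 17 mm: ≥ 17 mm → susceptible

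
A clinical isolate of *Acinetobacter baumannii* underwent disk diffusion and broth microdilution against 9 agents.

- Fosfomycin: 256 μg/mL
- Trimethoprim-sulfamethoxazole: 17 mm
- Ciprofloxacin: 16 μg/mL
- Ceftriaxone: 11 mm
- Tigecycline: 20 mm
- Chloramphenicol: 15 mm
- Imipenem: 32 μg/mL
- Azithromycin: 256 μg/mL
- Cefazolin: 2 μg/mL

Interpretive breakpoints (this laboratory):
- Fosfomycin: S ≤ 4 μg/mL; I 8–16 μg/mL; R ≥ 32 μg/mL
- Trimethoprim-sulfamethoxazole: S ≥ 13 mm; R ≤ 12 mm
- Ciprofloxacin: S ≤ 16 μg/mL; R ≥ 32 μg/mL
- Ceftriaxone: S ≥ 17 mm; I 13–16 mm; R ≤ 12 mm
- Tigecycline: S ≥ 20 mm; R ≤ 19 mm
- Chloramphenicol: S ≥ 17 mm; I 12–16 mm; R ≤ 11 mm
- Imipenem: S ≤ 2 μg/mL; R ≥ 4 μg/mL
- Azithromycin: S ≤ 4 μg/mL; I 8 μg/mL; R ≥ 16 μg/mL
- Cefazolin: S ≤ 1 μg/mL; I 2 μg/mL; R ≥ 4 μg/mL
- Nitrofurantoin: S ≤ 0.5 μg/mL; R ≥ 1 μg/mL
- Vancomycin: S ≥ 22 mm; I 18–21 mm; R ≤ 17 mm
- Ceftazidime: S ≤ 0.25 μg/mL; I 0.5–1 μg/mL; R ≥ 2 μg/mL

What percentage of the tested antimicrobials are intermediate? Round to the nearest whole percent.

Fosfomycin (256 μg/mL) ≥ 32 μg/mL → R
Trimethoprim-sulfamethoxazole (17 mm) ≥ 13 mm → S
Ciprofloxacin: 16 μg/mL is ≤ 16 μg/mL → Susceptible
Ceftriaxone (11 mm) ≤ 12 mm ⇒ R
Tigecycline (20 mm) ≥ 20 mm ⇒ susceptible
Chloramphenicol (15 mm) in 12–16 mm — I
Imipenem 32 μg/mL: ≥ 4 μg/mL → R
Azithromycin 256 μg/mL: ≥ 16 μg/mL ⇒ R
Cefazolin: 2 μg/mL is = 2 μg/mL ⇒ Intermediate
Intermediate: 2/9

22%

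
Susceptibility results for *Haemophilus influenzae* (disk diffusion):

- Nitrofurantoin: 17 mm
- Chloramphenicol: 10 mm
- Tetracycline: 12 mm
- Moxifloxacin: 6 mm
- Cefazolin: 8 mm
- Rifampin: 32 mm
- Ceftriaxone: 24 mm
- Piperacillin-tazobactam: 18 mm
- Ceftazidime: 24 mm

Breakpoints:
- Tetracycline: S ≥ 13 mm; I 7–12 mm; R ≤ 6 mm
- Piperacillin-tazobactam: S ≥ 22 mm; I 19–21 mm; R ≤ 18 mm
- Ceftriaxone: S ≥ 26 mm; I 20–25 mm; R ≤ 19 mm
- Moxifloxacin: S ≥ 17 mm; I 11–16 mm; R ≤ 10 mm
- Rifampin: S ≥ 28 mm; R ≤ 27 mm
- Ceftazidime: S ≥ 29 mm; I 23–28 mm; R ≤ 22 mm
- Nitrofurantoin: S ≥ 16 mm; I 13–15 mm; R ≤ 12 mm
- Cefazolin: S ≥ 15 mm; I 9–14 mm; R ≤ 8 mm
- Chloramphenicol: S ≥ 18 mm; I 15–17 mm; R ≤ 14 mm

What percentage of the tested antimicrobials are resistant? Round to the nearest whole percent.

44%

Nitrofurantoin 17 mm: ≥ 16 mm → susceptible
Chloramphenicol: 10 mm is ≤ 14 mm → resistant
Tetracycline (12 mm) in 7–12 mm — Intermediate
Moxifloxacin (6 mm) ≤ 10 mm — R
Cefazolin: 8 mm is ≤ 8 mm ⇒ resistant
Rifampin 32 mm: ≥ 28 mm ⇒ S
Ceftriaxone 24 mm: in 20–25 mm — I
Piperacillin-tazobactam (18 mm) ≤ 18 mm — R
Ceftazidime (24 mm) in 23–28 mm → Intermediate
Resistant: 4/9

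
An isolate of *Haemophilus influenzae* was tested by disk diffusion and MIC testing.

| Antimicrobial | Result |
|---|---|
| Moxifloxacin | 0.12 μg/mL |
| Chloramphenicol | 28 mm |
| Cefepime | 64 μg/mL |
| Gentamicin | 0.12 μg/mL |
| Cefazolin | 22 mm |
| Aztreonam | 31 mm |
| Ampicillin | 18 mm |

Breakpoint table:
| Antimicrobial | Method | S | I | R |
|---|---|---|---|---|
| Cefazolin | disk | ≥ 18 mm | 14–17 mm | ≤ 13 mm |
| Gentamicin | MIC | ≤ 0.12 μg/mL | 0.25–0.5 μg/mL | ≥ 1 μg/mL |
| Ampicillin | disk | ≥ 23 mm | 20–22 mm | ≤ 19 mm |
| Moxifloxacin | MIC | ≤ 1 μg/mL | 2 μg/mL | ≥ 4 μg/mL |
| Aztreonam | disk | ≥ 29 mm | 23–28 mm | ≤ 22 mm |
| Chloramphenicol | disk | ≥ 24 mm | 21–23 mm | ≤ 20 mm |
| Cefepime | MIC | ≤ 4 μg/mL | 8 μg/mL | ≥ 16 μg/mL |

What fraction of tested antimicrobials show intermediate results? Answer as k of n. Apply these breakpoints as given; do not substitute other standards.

0 of 7

Moxifloxacin: 0.12 μg/mL is ≤ 1 μg/mL → Susceptible
Chloramphenicol (28 mm) ≥ 24 mm ⇒ susceptible
Cefepime (64 μg/mL) ≥ 16 μg/mL → R
Gentamicin (0.12 μg/mL) ≤ 0.12 μg/mL → Susceptible
Cefazolin: 22 mm is ≥ 18 mm — S
Aztreonam (31 mm) ≥ 29 mm ⇒ Susceptible
Ampicillin (18 mm) ≤ 19 mm ⇒ Resistant
Intermediate: 0/7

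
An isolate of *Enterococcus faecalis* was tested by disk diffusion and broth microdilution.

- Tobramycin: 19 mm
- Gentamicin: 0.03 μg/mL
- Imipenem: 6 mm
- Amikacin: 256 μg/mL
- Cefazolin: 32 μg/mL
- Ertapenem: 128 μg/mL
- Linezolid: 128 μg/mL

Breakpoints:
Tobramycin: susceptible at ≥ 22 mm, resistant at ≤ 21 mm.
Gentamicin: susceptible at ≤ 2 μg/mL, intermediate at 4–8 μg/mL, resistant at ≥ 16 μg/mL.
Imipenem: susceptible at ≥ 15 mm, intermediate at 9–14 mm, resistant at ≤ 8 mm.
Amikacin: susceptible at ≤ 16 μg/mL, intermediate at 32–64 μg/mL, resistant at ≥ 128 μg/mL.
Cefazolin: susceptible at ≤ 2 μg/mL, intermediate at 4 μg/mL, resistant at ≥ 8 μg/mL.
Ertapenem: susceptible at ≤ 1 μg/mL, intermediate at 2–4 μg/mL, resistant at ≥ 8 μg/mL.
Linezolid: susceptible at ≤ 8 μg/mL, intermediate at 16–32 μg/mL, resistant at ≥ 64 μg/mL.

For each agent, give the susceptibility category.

Tobramycin 19 mm: ≤ 21 mm — resistant
Gentamicin 0.03 μg/mL: ≤ 2 μg/mL — S
Imipenem 6 mm: ≤ 8 mm ⇒ Resistant
Amikacin (256 μg/mL) ≥ 128 μg/mL → R
Cefazolin (32 μg/mL) ≥ 8 μg/mL → R
Ertapenem 128 μg/mL: ≥ 8 μg/mL → Resistant
Linezolid (128 μg/mL) ≥ 64 μg/mL ⇒ R

R, S, R, R, R, R, R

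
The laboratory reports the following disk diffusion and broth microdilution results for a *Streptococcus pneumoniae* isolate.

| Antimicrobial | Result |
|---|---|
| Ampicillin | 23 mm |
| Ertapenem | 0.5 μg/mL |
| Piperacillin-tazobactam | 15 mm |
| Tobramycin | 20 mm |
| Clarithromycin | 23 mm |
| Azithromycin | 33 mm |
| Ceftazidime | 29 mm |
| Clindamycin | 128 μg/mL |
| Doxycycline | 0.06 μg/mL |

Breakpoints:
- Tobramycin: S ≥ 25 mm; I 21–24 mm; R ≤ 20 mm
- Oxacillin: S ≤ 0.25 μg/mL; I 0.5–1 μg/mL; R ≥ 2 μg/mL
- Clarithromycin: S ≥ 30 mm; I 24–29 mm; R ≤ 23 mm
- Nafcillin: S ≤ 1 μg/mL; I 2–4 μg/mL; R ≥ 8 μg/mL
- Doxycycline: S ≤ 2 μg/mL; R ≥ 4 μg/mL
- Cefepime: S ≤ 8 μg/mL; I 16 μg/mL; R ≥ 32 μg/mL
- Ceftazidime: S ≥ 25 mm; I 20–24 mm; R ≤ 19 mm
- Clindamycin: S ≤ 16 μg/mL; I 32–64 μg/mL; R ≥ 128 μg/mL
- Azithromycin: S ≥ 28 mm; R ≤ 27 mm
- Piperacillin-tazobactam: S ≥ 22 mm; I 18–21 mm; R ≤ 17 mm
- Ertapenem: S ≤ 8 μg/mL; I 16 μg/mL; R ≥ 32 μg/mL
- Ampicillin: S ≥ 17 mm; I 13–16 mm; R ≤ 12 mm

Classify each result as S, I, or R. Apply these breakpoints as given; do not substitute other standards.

Ampicillin: 23 mm is ≥ 17 mm → Susceptible
Ertapenem 0.5 μg/mL: ≤ 8 μg/mL → Susceptible
Piperacillin-tazobactam: 15 mm is ≤ 17 mm ⇒ Resistant
Tobramycin 20 mm: ≤ 20 mm — R
Clarithromycin (23 mm) ≤ 23 mm → Resistant
Azithromycin 33 mm: ≥ 28 mm — S
Ceftazidime 29 mm: ≥ 25 mm — S
Clindamycin (128 μg/mL) ≥ 128 μg/mL — resistant
Doxycycline (0.06 μg/mL) ≤ 2 μg/mL → S

S, S, R, R, R, S, S, R, S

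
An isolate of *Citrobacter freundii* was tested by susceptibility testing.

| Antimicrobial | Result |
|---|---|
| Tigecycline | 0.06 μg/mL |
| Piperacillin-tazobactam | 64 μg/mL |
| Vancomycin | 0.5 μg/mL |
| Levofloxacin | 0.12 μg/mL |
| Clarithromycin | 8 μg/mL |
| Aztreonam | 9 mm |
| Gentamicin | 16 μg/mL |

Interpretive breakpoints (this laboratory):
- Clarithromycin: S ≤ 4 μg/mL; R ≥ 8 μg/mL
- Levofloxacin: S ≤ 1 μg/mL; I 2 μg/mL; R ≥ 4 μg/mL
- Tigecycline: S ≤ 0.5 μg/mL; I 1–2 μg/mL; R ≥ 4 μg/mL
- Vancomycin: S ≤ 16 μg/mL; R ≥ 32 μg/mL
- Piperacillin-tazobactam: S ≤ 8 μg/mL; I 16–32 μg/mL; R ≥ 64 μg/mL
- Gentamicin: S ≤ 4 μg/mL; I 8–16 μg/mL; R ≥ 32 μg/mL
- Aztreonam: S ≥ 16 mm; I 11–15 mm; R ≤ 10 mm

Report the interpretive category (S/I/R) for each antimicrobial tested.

S, R, S, S, R, R, I

Tigecycline: 0.06 μg/mL is ≤ 0.5 μg/mL ⇒ Susceptible
Piperacillin-tazobactam 64 μg/mL: ≥ 64 μg/mL ⇒ R
Vancomycin 0.5 μg/mL: ≤ 16 μg/mL → Susceptible
Levofloxacin (0.12 μg/mL) ≤ 1 μg/mL ⇒ S
Clarithromycin (8 μg/mL) ≥ 8 μg/mL → R
Aztreonam: 9 mm is ≤ 10 mm — Resistant
Gentamicin: 16 μg/mL is in 8–16 μg/mL ⇒ Intermediate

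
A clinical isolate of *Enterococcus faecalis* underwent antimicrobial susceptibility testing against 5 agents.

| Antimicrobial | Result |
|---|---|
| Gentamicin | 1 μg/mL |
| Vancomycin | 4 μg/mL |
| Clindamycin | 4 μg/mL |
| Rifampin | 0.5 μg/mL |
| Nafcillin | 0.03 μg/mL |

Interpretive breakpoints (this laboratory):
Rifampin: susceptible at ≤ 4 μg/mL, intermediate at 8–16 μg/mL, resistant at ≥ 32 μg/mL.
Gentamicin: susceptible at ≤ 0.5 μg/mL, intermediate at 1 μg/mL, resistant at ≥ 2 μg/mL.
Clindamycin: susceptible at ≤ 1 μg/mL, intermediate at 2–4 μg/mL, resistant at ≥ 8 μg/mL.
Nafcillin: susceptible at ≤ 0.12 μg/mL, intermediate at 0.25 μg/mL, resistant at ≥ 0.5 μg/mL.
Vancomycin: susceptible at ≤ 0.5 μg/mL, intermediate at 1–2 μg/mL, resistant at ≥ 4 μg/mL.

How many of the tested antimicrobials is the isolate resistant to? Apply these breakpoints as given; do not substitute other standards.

Gentamicin 1 μg/mL: = 1 μg/mL → I
Vancomycin: 4 μg/mL is ≥ 4 μg/mL — Resistant
Clindamycin 4 μg/mL: in 2–4 μg/mL ⇒ intermediate
Rifampin: 0.5 μg/mL is ≤ 4 μg/mL ⇒ Susceptible
Nafcillin 0.03 μg/mL: ≤ 0.12 μg/mL ⇒ Susceptible
Resistant: 1

1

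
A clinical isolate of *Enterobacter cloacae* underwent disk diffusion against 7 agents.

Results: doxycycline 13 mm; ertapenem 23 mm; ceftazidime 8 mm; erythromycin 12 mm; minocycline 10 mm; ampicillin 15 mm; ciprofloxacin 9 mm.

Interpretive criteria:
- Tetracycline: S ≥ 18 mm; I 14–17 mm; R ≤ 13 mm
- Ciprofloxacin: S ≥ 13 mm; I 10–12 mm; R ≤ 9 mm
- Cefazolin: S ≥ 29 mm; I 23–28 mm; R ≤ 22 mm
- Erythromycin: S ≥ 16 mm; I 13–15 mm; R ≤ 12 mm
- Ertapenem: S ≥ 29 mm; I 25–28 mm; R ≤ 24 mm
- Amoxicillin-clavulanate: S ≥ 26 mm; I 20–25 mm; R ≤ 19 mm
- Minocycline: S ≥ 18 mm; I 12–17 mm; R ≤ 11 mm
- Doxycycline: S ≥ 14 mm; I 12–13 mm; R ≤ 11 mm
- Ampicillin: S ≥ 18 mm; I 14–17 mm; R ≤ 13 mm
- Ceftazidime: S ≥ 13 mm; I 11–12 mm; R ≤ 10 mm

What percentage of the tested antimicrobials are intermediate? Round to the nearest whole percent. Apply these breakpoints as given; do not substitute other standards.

Doxycycline 13 mm: in 12–13 mm → intermediate
Ertapenem 23 mm: ≤ 24 mm — resistant
Ceftazidime 8 mm: ≤ 10 mm ⇒ R
Erythromycin: 12 mm is ≤ 12 mm → Resistant
Minocycline: 10 mm is ≤ 11 mm → Resistant
Ampicillin: 15 mm is in 14–17 mm → intermediate
Ciprofloxacin 9 mm: ≤ 9 mm ⇒ resistant
Intermediate: 2/7

29%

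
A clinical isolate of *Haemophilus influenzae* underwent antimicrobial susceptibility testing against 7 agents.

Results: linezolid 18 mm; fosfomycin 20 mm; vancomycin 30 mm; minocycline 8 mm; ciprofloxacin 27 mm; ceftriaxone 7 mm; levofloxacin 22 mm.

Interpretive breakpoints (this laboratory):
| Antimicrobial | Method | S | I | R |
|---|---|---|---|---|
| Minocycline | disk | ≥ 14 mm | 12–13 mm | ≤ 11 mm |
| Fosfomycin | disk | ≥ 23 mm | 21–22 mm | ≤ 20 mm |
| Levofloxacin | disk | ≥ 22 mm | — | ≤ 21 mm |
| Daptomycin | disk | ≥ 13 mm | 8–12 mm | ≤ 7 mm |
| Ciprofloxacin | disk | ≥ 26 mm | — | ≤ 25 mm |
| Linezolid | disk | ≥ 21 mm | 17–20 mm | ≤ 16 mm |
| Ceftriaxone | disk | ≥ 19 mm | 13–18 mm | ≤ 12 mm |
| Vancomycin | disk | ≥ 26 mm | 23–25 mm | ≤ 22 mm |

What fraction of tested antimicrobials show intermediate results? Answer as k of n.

Linezolid 18 mm: in 17–20 mm ⇒ intermediate
Fosfomycin: 20 mm is ≤ 20 mm — Resistant
Vancomycin (30 mm) ≥ 26 mm — Susceptible
Minocycline: 8 mm is ≤ 11 mm ⇒ Resistant
Ciprofloxacin 27 mm: ≥ 26 mm ⇒ S
Ceftriaxone 7 mm: ≤ 12 mm — resistant
Levofloxacin 22 mm: ≥ 22 mm — S
Intermediate: 1/7

1 of 7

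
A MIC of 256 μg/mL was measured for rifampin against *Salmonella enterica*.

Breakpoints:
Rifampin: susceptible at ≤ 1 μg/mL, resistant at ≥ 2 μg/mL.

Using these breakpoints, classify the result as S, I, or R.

R

Rifampin: 256 μg/mL is ≥ 2 μg/mL — Resistant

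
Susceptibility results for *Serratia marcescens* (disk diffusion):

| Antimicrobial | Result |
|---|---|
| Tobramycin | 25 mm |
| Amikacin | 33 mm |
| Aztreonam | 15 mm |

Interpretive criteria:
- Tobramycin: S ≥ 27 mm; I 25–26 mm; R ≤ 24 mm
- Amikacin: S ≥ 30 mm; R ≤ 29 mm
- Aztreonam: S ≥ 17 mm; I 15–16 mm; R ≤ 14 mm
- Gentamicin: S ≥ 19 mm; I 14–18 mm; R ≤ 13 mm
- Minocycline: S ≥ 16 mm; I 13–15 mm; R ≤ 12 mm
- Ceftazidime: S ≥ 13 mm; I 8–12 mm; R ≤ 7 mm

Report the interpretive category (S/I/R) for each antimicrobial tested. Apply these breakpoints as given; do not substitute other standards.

I, S, I

Tobramycin: 25 mm is in 25–26 mm ⇒ Intermediate
Amikacin: 33 mm is ≥ 30 mm ⇒ susceptible
Aztreonam (15 mm) in 15–16 mm — intermediate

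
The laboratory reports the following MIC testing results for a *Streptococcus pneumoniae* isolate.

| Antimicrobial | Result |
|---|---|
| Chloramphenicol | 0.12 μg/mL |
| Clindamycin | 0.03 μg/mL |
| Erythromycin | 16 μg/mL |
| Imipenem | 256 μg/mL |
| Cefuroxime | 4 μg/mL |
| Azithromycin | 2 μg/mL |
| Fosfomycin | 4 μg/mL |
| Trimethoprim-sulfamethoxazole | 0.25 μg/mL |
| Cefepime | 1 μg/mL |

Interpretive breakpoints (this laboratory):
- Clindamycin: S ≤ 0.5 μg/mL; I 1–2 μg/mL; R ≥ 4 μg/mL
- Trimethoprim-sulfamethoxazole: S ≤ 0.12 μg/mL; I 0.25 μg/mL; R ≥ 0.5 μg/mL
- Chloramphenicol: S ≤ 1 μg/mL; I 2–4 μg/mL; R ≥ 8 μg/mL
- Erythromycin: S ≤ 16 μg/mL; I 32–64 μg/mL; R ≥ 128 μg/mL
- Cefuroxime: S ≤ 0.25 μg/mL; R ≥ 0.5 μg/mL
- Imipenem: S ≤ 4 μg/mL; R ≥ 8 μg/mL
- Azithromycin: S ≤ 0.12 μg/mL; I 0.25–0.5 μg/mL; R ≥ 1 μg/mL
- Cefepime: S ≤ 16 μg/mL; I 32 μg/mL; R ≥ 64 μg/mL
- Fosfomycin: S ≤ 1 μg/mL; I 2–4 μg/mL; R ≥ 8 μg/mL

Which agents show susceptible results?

Chloramphenicol 0.12 μg/mL: ≤ 1 μg/mL — Susceptible
Clindamycin (0.03 μg/mL) ≤ 0.5 μg/mL — susceptible
Erythromycin: 16 μg/mL is ≤ 16 μg/mL — S
Imipenem: 256 μg/mL is ≥ 8 μg/mL → R
Cefuroxime: 4 μg/mL is ≥ 0.5 μg/mL — R
Azithromycin (2 μg/mL) ≥ 1 μg/mL → Resistant
Fosfomycin (4 μg/mL) in 2–4 μg/mL → intermediate
Trimethoprim-sulfamethoxazole (0.25 μg/mL) = 0.25 μg/mL ⇒ I
Cefepime: 1 μg/mL is ≤ 16 μg/mL → S

chloramphenicol, clindamycin, erythromycin, cefepime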